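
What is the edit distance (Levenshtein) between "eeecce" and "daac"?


Computing edit distance: "eeecce" -> "daac"
DP table:
           d    a    a    c
      0    1    2    3    4
  e   1    1    2    3    4
  e   2    2    2    3    4
  e   3    3    3    3    4
  c   4    4    4    4    3
  c   5    5    5    5    4
  e   6    6    6    6    5
Edit distance = dp[6][4] = 5

5


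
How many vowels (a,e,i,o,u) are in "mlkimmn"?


Input: mlkimmn
Checking each character:
  'm' at position 0: consonant
  'l' at position 1: consonant
  'k' at position 2: consonant
  'i' at position 3: vowel (running total: 1)
  'm' at position 4: consonant
  'm' at position 5: consonant
  'n' at position 6: consonant
Total vowels: 1

1


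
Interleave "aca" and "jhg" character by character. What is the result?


Interleaving "aca" and "jhg":
  Position 0: 'a' from first, 'j' from second => "aj"
  Position 1: 'c' from first, 'h' from second => "ch"
  Position 2: 'a' from first, 'g' from second => "ag"
Result: ajchag

ajchag


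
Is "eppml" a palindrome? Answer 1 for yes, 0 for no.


Input: eppml
Reversed: lmppe
  Compare pos 0 ('e') with pos 4 ('l'): MISMATCH
  Compare pos 1 ('p') with pos 3 ('m'): MISMATCH
Result: not a palindrome

0


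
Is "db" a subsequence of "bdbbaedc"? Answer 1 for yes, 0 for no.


Check if "db" is a subsequence of "bdbbaedc"
Greedy scan:
  Position 0 ('b'): no match needed
  Position 1 ('d'): matches sub[0] = 'd'
  Position 2 ('b'): matches sub[1] = 'b'
  Position 3 ('b'): no match needed
  Position 4 ('a'): no match needed
  Position 5 ('e'): no match needed
  Position 6 ('d'): no match needed
  Position 7 ('c'): no match needed
All 2 characters matched => is a subsequence

1


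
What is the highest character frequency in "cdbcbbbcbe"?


Input: cdbcbbbcbe
Character counts:
  'b': 5
  'c': 3
  'd': 1
  'e': 1
Maximum frequency: 5

5


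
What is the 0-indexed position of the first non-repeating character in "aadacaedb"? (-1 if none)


Input: aadacaedb
Character frequencies:
  'a': 4
  'b': 1
  'c': 1
  'd': 2
  'e': 1
Scanning left to right for freq == 1:
  Position 0 ('a'): freq=4, skip
  Position 1 ('a'): freq=4, skip
  Position 2 ('d'): freq=2, skip
  Position 3 ('a'): freq=4, skip
  Position 4 ('c'): unique! => answer = 4

4


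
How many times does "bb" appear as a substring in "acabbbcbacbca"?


Searching for "bb" in "acabbbcbacbca"
Scanning each position:
  Position 0: "ac" => no
  Position 1: "ca" => no
  Position 2: "ab" => no
  Position 3: "bb" => MATCH
  Position 4: "bb" => MATCH
  Position 5: "bc" => no
  Position 6: "cb" => no
  Position 7: "ba" => no
  Position 8: "ac" => no
  Position 9: "cb" => no
  Position 10: "bc" => no
  Position 11: "ca" => no
Total occurrences: 2

2


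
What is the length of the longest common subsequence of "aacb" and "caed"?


LCS of "aacb" and "caed"
DP table:
           c    a    e    d
      0    0    0    0    0
  a   0    0    1    1    1
  a   0    0    1    1    1
  c   0    1    1    1    1
  b   0    1    1    1    1
LCS length = dp[4][4] = 1

1


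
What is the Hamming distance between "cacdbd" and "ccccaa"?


Comparing "cacdbd" and "ccccaa" position by position:
  Position 0: 'c' vs 'c' => same
  Position 1: 'a' vs 'c' => differ
  Position 2: 'c' vs 'c' => same
  Position 3: 'd' vs 'c' => differ
  Position 4: 'b' vs 'a' => differ
  Position 5: 'd' vs 'a' => differ
Total differences (Hamming distance): 4

4


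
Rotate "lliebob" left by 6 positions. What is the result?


Input: "lliebob", rotate left by 6
First 6 characters: "lliebo"
Remaining characters: "b"
Concatenate remaining + first: "b" + "lliebo" = "blliebo"

blliebo


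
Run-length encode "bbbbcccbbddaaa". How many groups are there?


Input: bbbbcccbbddaaa
Scanning for consecutive runs:
  Group 1: 'b' x 4 (positions 0-3)
  Group 2: 'c' x 3 (positions 4-6)
  Group 3: 'b' x 2 (positions 7-8)
  Group 4: 'd' x 2 (positions 9-10)
  Group 5: 'a' x 3 (positions 11-13)
Total groups: 5

5


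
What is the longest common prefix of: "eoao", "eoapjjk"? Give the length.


Words: eoao, eoapjjk
  Position 0: all 'e' => match
  Position 1: all 'o' => match
  Position 2: all 'a' => match
  Position 3: ('o', 'p') => mismatch, stop
LCP = "eoa" (length 3)

3


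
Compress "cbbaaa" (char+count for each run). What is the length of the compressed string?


Input: cbbaaa
Runs:
  'c' x 1 => "c1"
  'b' x 2 => "b2"
  'a' x 3 => "a3"
Compressed: "c1b2a3"
Compressed length: 6

6


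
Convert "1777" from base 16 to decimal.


Input: "1777" in base 16
Positional expansion:
  Digit '1' (value 1) x 16^3 = 4096
  Digit '7' (value 7) x 16^2 = 1792
  Digit '7' (value 7) x 16^1 = 112
  Digit '7' (value 7) x 16^0 = 7
Sum = 6007

6007


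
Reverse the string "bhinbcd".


Input: bhinbcd
Reading characters right to left:
  Position 6: 'd'
  Position 5: 'c'
  Position 4: 'b'
  Position 3: 'n'
  Position 2: 'i'
  Position 1: 'h'
  Position 0: 'b'
Reversed: dcbnihb

dcbnihb


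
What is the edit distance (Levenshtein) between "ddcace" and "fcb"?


Computing edit distance: "ddcace" -> "fcb"
DP table:
           f    c    b
      0    1    2    3
  d   1    1    2    3
  d   2    2    2    3
  c   3    3    2    3
  a   4    4    3    3
  c   5    5    4    4
  e   6    6    5    5
Edit distance = dp[6][3] = 5

5


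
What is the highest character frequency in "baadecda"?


Input: baadecda
Character counts:
  'a': 3
  'b': 1
  'c': 1
  'd': 2
  'e': 1
Maximum frequency: 3

3


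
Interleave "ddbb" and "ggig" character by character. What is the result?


Interleaving "ddbb" and "ggig":
  Position 0: 'd' from first, 'g' from second => "dg"
  Position 1: 'd' from first, 'g' from second => "dg"
  Position 2: 'b' from first, 'i' from second => "bi"
  Position 3: 'b' from first, 'g' from second => "bg"
Result: dgdgbibg

dgdgbibg


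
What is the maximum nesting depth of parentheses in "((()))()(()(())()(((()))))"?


Input: "((()))()(()(())()(((()))))"
Tracking depth:
  Position 0 '(': depth becomes 1
  Position 1 '(': depth becomes 2
  Position 2 '(': depth becomes 3
  Position 3 ')': depth becomes 2
  Position 4 ')': depth becomes 1
  Position 5 ')': depth becomes 0
  Position 6 '(': depth becomes 1
  Position 7 ')': depth becomes 0
  Position 8 '(': depth becomes 1
  Position 9 '(': depth becomes 2
  Position 10 ')': depth becomes 1
  Position 11 '(': depth becomes 2
  Position 12 '(': depth becomes 3
  Position 13 ')': depth becomes 2
  Position 14 ')': depth becomes 1
  Position 15 '(': depth becomes 2
  Position 16 ')': depth becomes 1
  Position 17 '(': depth becomes 2
  Position 18 '(': depth becomes 3
  Position 19 '(': depth becomes 4
  Position 20 '(': depth becomes 5
  Position 21 ')': depth becomes 4
  Position 22 ')': depth becomes 3
  Position 23 ')': depth becomes 2
  Position 24 ')': depth becomes 1
  Position 25 ')': depth becomes 0
Maximum depth reached: 5

5


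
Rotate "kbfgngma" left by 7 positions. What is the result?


Input: "kbfgngma", rotate left by 7
First 7 characters: "kbfgngm"
Remaining characters: "a"
Concatenate remaining + first: "a" + "kbfgngm" = "akbfgngm"

akbfgngm


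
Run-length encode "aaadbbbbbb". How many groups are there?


Input: aaadbbbbbb
Scanning for consecutive runs:
  Group 1: 'a' x 3 (positions 0-2)
  Group 2: 'd' x 1 (positions 3-3)
  Group 3: 'b' x 6 (positions 4-9)
Total groups: 3

3


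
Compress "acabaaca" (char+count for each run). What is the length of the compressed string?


Input: acabaaca
Runs:
  'a' x 1 => "a1"
  'c' x 1 => "c1"
  'a' x 1 => "a1"
  'b' x 1 => "b1"
  'a' x 2 => "a2"
  'c' x 1 => "c1"
  'a' x 1 => "a1"
Compressed: "a1c1a1b1a2c1a1"
Compressed length: 14

14


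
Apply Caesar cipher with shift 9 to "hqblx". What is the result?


Caesar cipher: shift "hqblx" by 9
  'h' (pos 7) + 9 = pos 16 = 'q'
  'q' (pos 16) + 9 = pos 25 = 'z'
  'b' (pos 1) + 9 = pos 10 = 'k'
  'l' (pos 11) + 9 = pos 20 = 'u'
  'x' (pos 23) + 9 = pos 6 = 'g'
Result: qzkug

qzkug


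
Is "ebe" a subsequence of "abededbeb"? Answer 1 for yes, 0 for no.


Check if "ebe" is a subsequence of "abededbeb"
Greedy scan:
  Position 0 ('a'): no match needed
  Position 1 ('b'): no match needed
  Position 2 ('e'): matches sub[0] = 'e'
  Position 3 ('d'): no match needed
  Position 4 ('e'): no match needed
  Position 5 ('d'): no match needed
  Position 6 ('b'): matches sub[1] = 'b'
  Position 7 ('e'): matches sub[2] = 'e'
  Position 8 ('b'): no match needed
All 3 characters matched => is a subsequence

1


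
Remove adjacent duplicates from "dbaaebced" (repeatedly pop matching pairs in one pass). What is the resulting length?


Input: dbaaebced
Stack-based adjacent duplicate removal:
  Read 'd': push. Stack: d
  Read 'b': push. Stack: db
  Read 'a': push. Stack: dba
  Read 'a': matches stack top 'a' => pop. Stack: db
  Read 'e': push. Stack: dbe
  Read 'b': push. Stack: dbeb
  Read 'c': push. Stack: dbebc
  Read 'e': push. Stack: dbebce
  Read 'd': push. Stack: dbebced
Final stack: "dbebced" (length 7)

7


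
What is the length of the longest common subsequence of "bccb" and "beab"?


LCS of "bccb" and "beab"
DP table:
           b    e    a    b
      0    0    0    0    0
  b   0    1    1    1    1
  c   0    1    1    1    1
  c   0    1    1    1    1
  b   0    1    1    1    2
LCS length = dp[4][4] = 2

2


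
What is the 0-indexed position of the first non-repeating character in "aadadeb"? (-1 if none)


Input: aadadeb
Character frequencies:
  'a': 3
  'b': 1
  'd': 2
  'e': 1
Scanning left to right for freq == 1:
  Position 0 ('a'): freq=3, skip
  Position 1 ('a'): freq=3, skip
  Position 2 ('d'): freq=2, skip
  Position 3 ('a'): freq=3, skip
  Position 4 ('d'): freq=2, skip
  Position 5 ('e'): unique! => answer = 5

5


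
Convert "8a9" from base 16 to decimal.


Input: "8a9" in base 16
Positional expansion:
  Digit '8' (value 8) x 16^2 = 2048
  Digit 'a' (value 10) x 16^1 = 160
  Digit '9' (value 9) x 16^0 = 9
Sum = 2217

2217


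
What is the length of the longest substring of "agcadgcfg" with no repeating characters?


Input: "agcadgcfg"
Sliding window (track last position of each char):
  Position 0 ('a'): window [0,0] length 1 -- new best
  Position 1 ('g'): window [0,1] length 2 -- new best
  Position 2 ('c'): window [0,2] length 3 -- new best
  Position 3 ('a'): repeat (last at 0), move window start to 1
  Position 3 ('a'): window [1,3] length 3
  Position 4 ('d'): window [1,4] length 4 -- new best
  Position 5 ('g'): repeat (last at 1), move window start to 2
  Position 5 ('g'): window [2,5] length 4
  Position 6 ('c'): repeat (last at 2), move window start to 3
  Position 6 ('c'): window [3,6] length 4
  Position 7 ('f'): window [3,7] length 5 -- new best
  Position 8 ('g'): repeat (last at 5), move window start to 6
  Position 8 ('g'): window [6,8] length 3
Longest substring with no repeats: "adgcf" with length 5

5


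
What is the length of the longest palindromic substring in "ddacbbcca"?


Input: "ddacbbcca"
Checking substrings for palindromes:
  [3:7] "cbbc" (len 4) => palindrome
  [0:2] "dd" (len 2) => palindrome
  [4:6] "bb" (len 2) => palindrome
  [6:8] "cc" (len 2) => palindrome
Longest palindromic substring: "cbbc" with length 4

4


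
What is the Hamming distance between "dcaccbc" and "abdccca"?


Comparing "dcaccbc" and "abdccca" position by position:
  Position 0: 'd' vs 'a' => differ
  Position 1: 'c' vs 'b' => differ
  Position 2: 'a' vs 'd' => differ
  Position 3: 'c' vs 'c' => same
  Position 4: 'c' vs 'c' => same
  Position 5: 'b' vs 'c' => differ
  Position 6: 'c' vs 'a' => differ
Total differences (Hamming distance): 5

5


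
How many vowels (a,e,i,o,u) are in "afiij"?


Input: afiij
Checking each character:
  'a' at position 0: vowel (running total: 1)
  'f' at position 1: consonant
  'i' at position 2: vowel (running total: 2)
  'i' at position 3: vowel (running total: 3)
  'j' at position 4: consonant
Total vowels: 3

3


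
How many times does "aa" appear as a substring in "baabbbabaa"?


Searching for "aa" in "baabbbabaa"
Scanning each position:
  Position 0: "ba" => no
  Position 1: "aa" => MATCH
  Position 2: "ab" => no
  Position 3: "bb" => no
  Position 4: "bb" => no
  Position 5: "ba" => no
  Position 6: "ab" => no
  Position 7: "ba" => no
  Position 8: "aa" => MATCH
Total occurrences: 2

2


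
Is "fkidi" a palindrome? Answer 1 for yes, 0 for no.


Input: fkidi
Reversed: idikf
  Compare pos 0 ('f') with pos 4 ('i'): MISMATCH
  Compare pos 1 ('k') with pos 3 ('d'): MISMATCH
Result: not a palindrome

0


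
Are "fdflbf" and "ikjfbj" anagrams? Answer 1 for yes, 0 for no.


Strings: "fdflbf", "ikjfbj"
Sorted first:  bdfffl
Sorted second: bfijjk
Differ at position 1: 'd' vs 'f' => not anagrams

0


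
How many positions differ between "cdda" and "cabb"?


Comparing "cdda" and "cabb" position by position:
  Position 0: 'c' vs 'c' => same
  Position 1: 'd' vs 'a' => DIFFER
  Position 2: 'd' vs 'b' => DIFFER
  Position 3: 'a' vs 'b' => DIFFER
Positions that differ: 3

3


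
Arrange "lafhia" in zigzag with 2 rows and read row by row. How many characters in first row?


Zigzag "lafhia" into 2 rows:
Placing characters:
  'l' => row 0
  'a' => row 1
  'f' => row 0
  'h' => row 1
  'i' => row 0
  'a' => row 1
Rows:
  Row 0: "lfi"
  Row 1: "aha"
First row length: 3

3


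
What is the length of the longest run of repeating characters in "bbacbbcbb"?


Input: "bbacbbcbb"
Scanning for longest run:
  Position 1 ('b'): continues run of 'b', length=2
  Position 2 ('a'): new char, reset run to 1
  Position 3 ('c'): new char, reset run to 1
  Position 4 ('b'): new char, reset run to 1
  Position 5 ('b'): continues run of 'b', length=2
  Position 6 ('c'): new char, reset run to 1
  Position 7 ('b'): new char, reset run to 1
  Position 8 ('b'): continues run of 'b', length=2
Longest run: 'b' with length 2

2


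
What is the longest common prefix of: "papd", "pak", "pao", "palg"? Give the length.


Words: papd, pak, pao, palg
  Position 0: all 'p' => match
  Position 1: all 'a' => match
  Position 2: ('p', 'k', 'o', 'l') => mismatch, stop
LCP = "pa" (length 2)

2


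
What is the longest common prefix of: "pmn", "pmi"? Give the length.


Words: pmn, pmi
  Position 0: all 'p' => match
  Position 1: all 'm' => match
  Position 2: ('n', 'i') => mismatch, stop
LCP = "pm" (length 2)

2


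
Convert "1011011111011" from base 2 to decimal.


Input: "1011011111011" in base 2
Positional expansion:
  Digit '1' (value 1) x 2^12 = 4096
  Digit '0' (value 0) x 2^11 = 0
  Digit '1' (value 1) x 2^10 = 1024
  Digit '1' (value 1) x 2^9 = 512
  Digit '0' (value 0) x 2^8 = 0
  Digit '1' (value 1) x 2^7 = 128
  Digit '1' (value 1) x 2^6 = 64
  Digit '1' (value 1) x 2^5 = 32
  Digit '1' (value 1) x 2^4 = 16
  Digit '1' (value 1) x 2^3 = 8
  Digit '0' (value 0) x 2^2 = 0
  Digit '1' (value 1) x 2^1 = 2
  Digit '1' (value 1) x 2^0 = 1
Sum = 5883

5883


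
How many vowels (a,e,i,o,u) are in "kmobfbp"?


Input: kmobfbp
Checking each character:
  'k' at position 0: consonant
  'm' at position 1: consonant
  'o' at position 2: vowel (running total: 1)
  'b' at position 3: consonant
  'f' at position 4: consonant
  'b' at position 5: consonant
  'p' at position 6: consonant
Total vowels: 1

1


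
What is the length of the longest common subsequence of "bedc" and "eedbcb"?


LCS of "bedc" and "eedbcb"
DP table:
           e    e    d    b    c    b
      0    0    0    0    0    0    0
  b   0    0    0    0    1    1    1
  e   0    1    1    1    1    1    1
  d   0    1    1    2    2    2    2
  c   0    1    1    2    2    3    3
LCS length = dp[4][6] = 3

3


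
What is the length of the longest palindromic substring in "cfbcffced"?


Input: "cfbcffced"
Checking substrings for palindromes:
  [3:7] "cffc" (len 4) => palindrome
  [4:6] "ff" (len 2) => palindrome
Longest palindromic substring: "cffc" with length 4

4


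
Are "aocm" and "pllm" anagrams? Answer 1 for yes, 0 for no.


Strings: "aocm", "pllm"
Sorted first:  acmo
Sorted second: llmp
Differ at position 0: 'a' vs 'l' => not anagrams

0


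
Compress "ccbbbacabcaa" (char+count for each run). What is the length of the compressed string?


Input: ccbbbacabcaa
Runs:
  'c' x 2 => "c2"
  'b' x 3 => "b3"
  'a' x 1 => "a1"
  'c' x 1 => "c1"
  'a' x 1 => "a1"
  'b' x 1 => "b1"
  'c' x 1 => "c1"
  'a' x 2 => "a2"
Compressed: "c2b3a1c1a1b1c1a2"
Compressed length: 16

16


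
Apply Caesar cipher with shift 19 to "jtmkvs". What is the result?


Caesar cipher: shift "jtmkvs" by 19
  'j' (pos 9) + 19 = pos 2 = 'c'
  't' (pos 19) + 19 = pos 12 = 'm'
  'm' (pos 12) + 19 = pos 5 = 'f'
  'k' (pos 10) + 19 = pos 3 = 'd'
  'v' (pos 21) + 19 = pos 14 = 'o'
  's' (pos 18) + 19 = pos 11 = 'l'
Result: cmfdol

cmfdol


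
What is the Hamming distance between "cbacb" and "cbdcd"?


Comparing "cbacb" and "cbdcd" position by position:
  Position 0: 'c' vs 'c' => same
  Position 1: 'b' vs 'b' => same
  Position 2: 'a' vs 'd' => differ
  Position 3: 'c' vs 'c' => same
  Position 4: 'b' vs 'd' => differ
Total differences (Hamming distance): 2

2


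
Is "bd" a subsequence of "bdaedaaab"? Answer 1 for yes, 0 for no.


Check if "bd" is a subsequence of "bdaedaaab"
Greedy scan:
  Position 0 ('b'): matches sub[0] = 'b'
  Position 1 ('d'): matches sub[1] = 'd'
  Position 2 ('a'): no match needed
  Position 3 ('e'): no match needed
  Position 4 ('d'): no match needed
  Position 5 ('a'): no match needed
  Position 6 ('a'): no match needed
  Position 7 ('a'): no match needed
  Position 8 ('b'): no match needed
All 2 characters matched => is a subsequence

1


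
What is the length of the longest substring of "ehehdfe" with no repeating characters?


Input: "ehehdfe"
Sliding window (track last position of each char):
  Position 0 ('e'): window [0,0] length 1 -- new best
  Position 1 ('h'): window [0,1] length 2 -- new best
  Position 2 ('e'): repeat (last at 0), move window start to 1
  Position 2 ('e'): window [1,2] length 2
  Position 3 ('h'): repeat (last at 1), move window start to 2
  Position 3 ('h'): window [2,3] length 2
  Position 4 ('d'): window [2,4] length 3 -- new best
  Position 5 ('f'): window [2,5] length 4 -- new best
  Position 6 ('e'): repeat (last at 2), move window start to 3
  Position 6 ('e'): window [3,6] length 4
Longest substring with no repeats: "ehdf" with length 4

4


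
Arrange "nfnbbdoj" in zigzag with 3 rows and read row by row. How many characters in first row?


Zigzag "nfnbbdoj" into 3 rows:
Placing characters:
  'n' => row 0
  'f' => row 1
  'n' => row 2
  'b' => row 1
  'b' => row 0
  'd' => row 1
  'o' => row 2
  'j' => row 1
Rows:
  Row 0: "nb"
  Row 1: "fbdj"
  Row 2: "no"
First row length: 2

2


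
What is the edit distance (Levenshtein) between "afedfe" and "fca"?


Computing edit distance: "afedfe" -> "fca"
DP table:
           f    c    a
      0    1    2    3
  a   1    1    2    2
  f   2    1    2    3
  e   3    2    2    3
  d   4    3    3    3
  f   5    4    4    4
  e   6    5    5    5
Edit distance = dp[6][3] = 5

5


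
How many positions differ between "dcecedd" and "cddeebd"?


Comparing "dcecedd" and "cddeebd" position by position:
  Position 0: 'd' vs 'c' => DIFFER
  Position 1: 'c' vs 'd' => DIFFER
  Position 2: 'e' vs 'd' => DIFFER
  Position 3: 'c' vs 'e' => DIFFER
  Position 4: 'e' vs 'e' => same
  Position 5: 'd' vs 'b' => DIFFER
  Position 6: 'd' vs 'd' => same
Positions that differ: 5

5


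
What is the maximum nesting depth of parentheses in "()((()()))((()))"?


Input: "()((()()))((()))"
Tracking depth:
  Position 0 '(': depth becomes 1
  Position 1 ')': depth becomes 0
  Position 2 '(': depth becomes 1
  Position 3 '(': depth becomes 2
  Position 4 '(': depth becomes 3
  Position 5 ')': depth becomes 2
  Position 6 '(': depth becomes 3
  Position 7 ')': depth becomes 2
  Position 8 ')': depth becomes 1
  Position 9 ')': depth becomes 0
  Position 10 '(': depth becomes 1
  Position 11 '(': depth becomes 2
  Position 12 '(': depth becomes 3
  Position 13 ')': depth becomes 2
  Position 14 ')': depth becomes 1
  Position 15 ')': depth becomes 0
Maximum depth reached: 3

3


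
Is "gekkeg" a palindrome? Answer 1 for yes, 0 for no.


Input: gekkeg
Reversed: gekkeg
  Compare pos 0 ('g') with pos 5 ('g'): match
  Compare pos 1 ('e') with pos 4 ('e'): match
  Compare pos 2 ('k') with pos 3 ('k'): match
Result: palindrome

1


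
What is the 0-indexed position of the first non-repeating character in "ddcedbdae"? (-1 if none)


Input: ddcedbdae
Character frequencies:
  'a': 1
  'b': 1
  'c': 1
  'd': 4
  'e': 2
Scanning left to right for freq == 1:
  Position 0 ('d'): freq=4, skip
  Position 1 ('d'): freq=4, skip
  Position 2 ('c'): unique! => answer = 2

2


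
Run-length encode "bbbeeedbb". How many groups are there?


Input: bbbeeedbb
Scanning for consecutive runs:
  Group 1: 'b' x 3 (positions 0-2)
  Group 2: 'e' x 3 (positions 3-5)
  Group 3: 'd' x 1 (positions 6-6)
  Group 4: 'b' x 2 (positions 7-8)
Total groups: 4

4


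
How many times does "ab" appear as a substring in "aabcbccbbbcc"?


Searching for "ab" in "aabcbccbbbcc"
Scanning each position:
  Position 0: "aa" => no
  Position 1: "ab" => MATCH
  Position 2: "bc" => no
  Position 3: "cb" => no
  Position 4: "bc" => no
  Position 5: "cc" => no
  Position 6: "cb" => no
  Position 7: "bb" => no
  Position 8: "bb" => no
  Position 9: "bc" => no
  Position 10: "cc" => no
Total occurrences: 1

1


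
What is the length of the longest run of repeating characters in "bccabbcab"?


Input: "bccabbcab"
Scanning for longest run:
  Position 1 ('c'): new char, reset run to 1
  Position 2 ('c'): continues run of 'c', length=2
  Position 3 ('a'): new char, reset run to 1
  Position 4 ('b'): new char, reset run to 1
  Position 5 ('b'): continues run of 'b', length=2
  Position 6 ('c'): new char, reset run to 1
  Position 7 ('a'): new char, reset run to 1
  Position 8 ('b'): new char, reset run to 1
Longest run: 'c' with length 2

2


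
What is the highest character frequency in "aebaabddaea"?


Input: aebaabddaea
Character counts:
  'a': 5
  'b': 2
  'd': 2
  'e': 2
Maximum frequency: 5

5


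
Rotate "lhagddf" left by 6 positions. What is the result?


Input: "lhagddf", rotate left by 6
First 6 characters: "lhagdd"
Remaining characters: "f"
Concatenate remaining + first: "f" + "lhagdd" = "flhagdd"

flhagdd


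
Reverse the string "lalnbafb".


Input: lalnbafb
Reading characters right to left:
  Position 7: 'b'
  Position 6: 'f'
  Position 5: 'a'
  Position 4: 'b'
  Position 3: 'n'
  Position 2: 'l'
  Position 1: 'a'
  Position 0: 'l'
Reversed: bfabnlal

bfabnlal


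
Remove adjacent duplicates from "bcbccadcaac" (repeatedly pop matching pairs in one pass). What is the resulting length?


Input: bcbccadcaac
Stack-based adjacent duplicate removal:
  Read 'b': push. Stack: b
  Read 'c': push. Stack: bc
  Read 'b': push. Stack: bcb
  Read 'c': push. Stack: bcbc
  Read 'c': matches stack top 'c' => pop. Stack: bcb
  Read 'a': push. Stack: bcba
  Read 'd': push. Stack: bcbad
  Read 'c': push. Stack: bcbadc
  Read 'a': push. Stack: bcbadca
  Read 'a': matches stack top 'a' => pop. Stack: bcbadc
  Read 'c': matches stack top 'c' => pop. Stack: bcbad
Final stack: "bcbad" (length 5)

5


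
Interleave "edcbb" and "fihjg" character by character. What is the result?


Interleaving "edcbb" and "fihjg":
  Position 0: 'e' from first, 'f' from second => "ef"
  Position 1: 'd' from first, 'i' from second => "di"
  Position 2: 'c' from first, 'h' from second => "ch"
  Position 3: 'b' from first, 'j' from second => "bj"
  Position 4: 'b' from first, 'g' from second => "bg"
Result: efdichbjbg

efdichbjbg


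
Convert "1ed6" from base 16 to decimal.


Input: "1ed6" in base 16
Positional expansion:
  Digit '1' (value 1) x 16^3 = 4096
  Digit 'e' (value 14) x 16^2 = 3584
  Digit 'd' (value 13) x 16^1 = 208
  Digit '6' (value 6) x 16^0 = 6
Sum = 7894

7894


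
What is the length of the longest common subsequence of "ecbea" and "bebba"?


LCS of "ecbea" and "bebba"
DP table:
           b    e    b    b    a
      0    0    0    0    0    0
  e   0    0    1    1    1    1
  c   0    0    1    1    1    1
  b   0    1    1    2    2    2
  e   0    1    2    2    2    2
  a   0    1    2    2    2    3
LCS length = dp[5][5] = 3

3


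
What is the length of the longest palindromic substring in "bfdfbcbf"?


Input: "bfdfbcbf"
Checking substrings for palindromes:
  [0:5] "bfdfb" (len 5) => palindrome
  [3:8] "fbcbf" (len 5) => palindrome
  [1:4] "fdf" (len 3) => palindrome
  [4:7] "bcb" (len 3) => palindrome
Longest palindromic substring: "bfdfb" with length 5

5


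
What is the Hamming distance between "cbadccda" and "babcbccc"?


Comparing "cbadccda" and "babcbccc" position by position:
  Position 0: 'c' vs 'b' => differ
  Position 1: 'b' vs 'a' => differ
  Position 2: 'a' vs 'b' => differ
  Position 3: 'd' vs 'c' => differ
  Position 4: 'c' vs 'b' => differ
  Position 5: 'c' vs 'c' => same
  Position 6: 'd' vs 'c' => differ
  Position 7: 'a' vs 'c' => differ
Total differences (Hamming distance): 7

7


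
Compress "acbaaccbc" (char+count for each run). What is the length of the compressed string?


Input: acbaaccbc
Runs:
  'a' x 1 => "a1"
  'c' x 1 => "c1"
  'b' x 1 => "b1"
  'a' x 2 => "a2"
  'c' x 2 => "c2"
  'b' x 1 => "b1"
  'c' x 1 => "c1"
Compressed: "a1c1b1a2c2b1c1"
Compressed length: 14

14


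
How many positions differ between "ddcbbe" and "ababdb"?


Comparing "ddcbbe" and "ababdb" position by position:
  Position 0: 'd' vs 'a' => DIFFER
  Position 1: 'd' vs 'b' => DIFFER
  Position 2: 'c' vs 'a' => DIFFER
  Position 3: 'b' vs 'b' => same
  Position 4: 'b' vs 'd' => DIFFER
  Position 5: 'e' vs 'b' => DIFFER
Positions that differ: 5

5


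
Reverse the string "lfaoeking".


Input: lfaoeking
Reading characters right to left:
  Position 8: 'g'
  Position 7: 'n'
  Position 6: 'i'
  Position 5: 'k'
  Position 4: 'e'
  Position 3: 'o'
  Position 2: 'a'
  Position 1: 'f'
  Position 0: 'l'
Reversed: gnikeoafl

gnikeoafl


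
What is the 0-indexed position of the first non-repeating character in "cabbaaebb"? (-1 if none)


Input: cabbaaebb
Character frequencies:
  'a': 3
  'b': 4
  'c': 1
  'e': 1
Scanning left to right for freq == 1:
  Position 0 ('c'): unique! => answer = 0

0


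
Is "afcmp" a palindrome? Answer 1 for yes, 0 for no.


Input: afcmp
Reversed: pmcfa
  Compare pos 0 ('a') with pos 4 ('p'): MISMATCH
  Compare pos 1 ('f') with pos 3 ('m'): MISMATCH
Result: not a palindrome

0


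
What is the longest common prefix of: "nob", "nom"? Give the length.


Words: nob, nom
  Position 0: all 'n' => match
  Position 1: all 'o' => match
  Position 2: ('b', 'm') => mismatch, stop
LCP = "no" (length 2)

2


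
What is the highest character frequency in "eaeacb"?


Input: eaeacb
Character counts:
  'a': 2
  'b': 1
  'c': 1
  'e': 2
Maximum frequency: 2

2


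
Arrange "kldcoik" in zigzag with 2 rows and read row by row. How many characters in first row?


Zigzag "kldcoik" into 2 rows:
Placing characters:
  'k' => row 0
  'l' => row 1
  'd' => row 0
  'c' => row 1
  'o' => row 0
  'i' => row 1
  'k' => row 0
Rows:
  Row 0: "kdok"
  Row 1: "lci"
First row length: 4

4


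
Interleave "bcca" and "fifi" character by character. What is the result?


Interleaving "bcca" and "fifi":
  Position 0: 'b' from first, 'f' from second => "bf"
  Position 1: 'c' from first, 'i' from second => "ci"
  Position 2: 'c' from first, 'f' from second => "cf"
  Position 3: 'a' from first, 'i' from second => "ai"
Result: bfcicfai

bfcicfai


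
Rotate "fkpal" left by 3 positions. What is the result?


Input: "fkpal", rotate left by 3
First 3 characters: "fkp"
Remaining characters: "al"
Concatenate remaining + first: "al" + "fkp" = "alfkp"

alfkp


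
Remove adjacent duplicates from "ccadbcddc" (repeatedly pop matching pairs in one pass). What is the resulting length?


Input: ccadbcddc
Stack-based adjacent duplicate removal:
  Read 'c': push. Stack: c
  Read 'c': matches stack top 'c' => pop. Stack: (empty)
  Read 'a': push. Stack: a
  Read 'd': push. Stack: ad
  Read 'b': push. Stack: adb
  Read 'c': push. Stack: adbc
  Read 'd': push. Stack: adbcd
  Read 'd': matches stack top 'd' => pop. Stack: adbc
  Read 'c': matches stack top 'c' => pop. Stack: adb
Final stack: "adb" (length 3)

3


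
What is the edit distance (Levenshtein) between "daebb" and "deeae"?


Computing edit distance: "daebb" -> "deeae"
DP table:
           d    e    e    a    e
      0    1    2    3    4    5
  d   1    0    1    2    3    4
  a   2    1    1    2    2    3
  e   3    2    1    1    2    2
  b   4    3    2    2    2    3
  b   5    4    3    3    3    3
Edit distance = dp[5][5] = 3

3


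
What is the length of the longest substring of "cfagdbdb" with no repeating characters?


Input: "cfagdbdb"
Sliding window (track last position of each char):
  Position 0 ('c'): window [0,0] length 1 -- new best
  Position 1 ('f'): window [0,1] length 2 -- new best
  Position 2 ('a'): window [0,2] length 3 -- new best
  Position 3 ('g'): window [0,3] length 4 -- new best
  Position 4 ('d'): window [0,4] length 5 -- new best
  Position 5 ('b'): window [0,5] length 6 -- new best
  Position 6 ('d'): repeat (last at 4), move window start to 5
  Position 6 ('d'): window [5,6] length 2
  Position 7 ('b'): repeat (last at 5), move window start to 6
  Position 7 ('b'): window [6,7] length 2
Longest substring with no repeats: "cfagdb" with length 6

6


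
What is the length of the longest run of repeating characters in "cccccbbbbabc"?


Input: "cccccbbbbabc"
Scanning for longest run:
  Position 1 ('c'): continues run of 'c', length=2
  Position 2 ('c'): continues run of 'c', length=3
  Position 3 ('c'): continues run of 'c', length=4
  Position 4 ('c'): continues run of 'c', length=5
  Position 5 ('b'): new char, reset run to 1
  Position 6 ('b'): continues run of 'b', length=2
  Position 7 ('b'): continues run of 'b', length=3
  Position 8 ('b'): continues run of 'b', length=4
  Position 9 ('a'): new char, reset run to 1
  Position 10 ('b'): new char, reset run to 1
  Position 11 ('c'): new char, reset run to 1
Longest run: 'c' with length 5

5


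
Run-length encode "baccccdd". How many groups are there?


Input: baccccdd
Scanning for consecutive runs:
  Group 1: 'b' x 1 (positions 0-0)
  Group 2: 'a' x 1 (positions 1-1)
  Group 3: 'c' x 4 (positions 2-5)
  Group 4: 'd' x 2 (positions 6-7)
Total groups: 4

4


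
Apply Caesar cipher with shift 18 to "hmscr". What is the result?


Caesar cipher: shift "hmscr" by 18
  'h' (pos 7) + 18 = pos 25 = 'z'
  'm' (pos 12) + 18 = pos 4 = 'e'
  's' (pos 18) + 18 = pos 10 = 'k'
  'c' (pos 2) + 18 = pos 20 = 'u'
  'r' (pos 17) + 18 = pos 9 = 'j'
Result: zekuj

zekuj


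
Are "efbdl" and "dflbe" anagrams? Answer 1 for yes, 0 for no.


Strings: "efbdl", "dflbe"
Sorted first:  bdefl
Sorted second: bdefl
Sorted forms match => anagrams

1


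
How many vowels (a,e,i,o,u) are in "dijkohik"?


Input: dijkohik
Checking each character:
  'd' at position 0: consonant
  'i' at position 1: vowel (running total: 1)
  'j' at position 2: consonant
  'k' at position 3: consonant
  'o' at position 4: vowel (running total: 2)
  'h' at position 5: consonant
  'i' at position 6: vowel (running total: 3)
  'k' at position 7: consonant
Total vowels: 3

3


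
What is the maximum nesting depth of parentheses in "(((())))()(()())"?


Input: "(((())))()(()())"
Tracking depth:
  Position 0 '(': depth becomes 1
  Position 1 '(': depth becomes 2
  Position 2 '(': depth becomes 3
  Position 3 '(': depth becomes 4
  Position 4 ')': depth becomes 3
  Position 5 ')': depth becomes 2
  Position 6 ')': depth becomes 1
  Position 7 ')': depth becomes 0
  Position 8 '(': depth becomes 1
  Position 9 ')': depth becomes 0
  Position 10 '(': depth becomes 1
  Position 11 '(': depth becomes 2
  Position 12 ')': depth becomes 1
  Position 13 '(': depth becomes 2
  Position 14 ')': depth becomes 1
  Position 15 ')': depth becomes 0
Maximum depth reached: 4

4


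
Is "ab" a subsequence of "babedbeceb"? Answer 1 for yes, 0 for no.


Check if "ab" is a subsequence of "babedbeceb"
Greedy scan:
  Position 0 ('b'): no match needed
  Position 1 ('a'): matches sub[0] = 'a'
  Position 2 ('b'): matches sub[1] = 'b'
  Position 3 ('e'): no match needed
  Position 4 ('d'): no match needed
  Position 5 ('b'): no match needed
  Position 6 ('e'): no match needed
  Position 7 ('c'): no match needed
  Position 8 ('e'): no match needed
  Position 9 ('b'): no match needed
All 2 characters matched => is a subsequence

1


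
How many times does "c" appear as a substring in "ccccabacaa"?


Searching for "c" in "ccccabacaa"
Scanning each position:
  Position 0: "c" => MATCH
  Position 1: "c" => MATCH
  Position 2: "c" => MATCH
  Position 3: "c" => MATCH
  Position 4: "a" => no
  Position 5: "b" => no
  Position 6: "a" => no
  Position 7: "c" => MATCH
  Position 8: "a" => no
  Position 9: "a" => no
Total occurrences: 5

5


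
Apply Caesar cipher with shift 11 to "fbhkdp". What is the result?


Caesar cipher: shift "fbhkdp" by 11
  'f' (pos 5) + 11 = pos 16 = 'q'
  'b' (pos 1) + 11 = pos 12 = 'm'
  'h' (pos 7) + 11 = pos 18 = 's'
  'k' (pos 10) + 11 = pos 21 = 'v'
  'd' (pos 3) + 11 = pos 14 = 'o'
  'p' (pos 15) + 11 = pos 0 = 'a'
Result: qmsvoa

qmsvoa


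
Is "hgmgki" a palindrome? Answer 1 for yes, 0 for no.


Input: hgmgki
Reversed: ikgmgh
  Compare pos 0 ('h') with pos 5 ('i'): MISMATCH
  Compare pos 1 ('g') with pos 4 ('k'): MISMATCH
  Compare pos 2 ('m') with pos 3 ('g'): MISMATCH
Result: not a palindrome

0


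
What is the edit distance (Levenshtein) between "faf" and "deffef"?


Computing edit distance: "faf" -> "deffef"
DP table:
           d    e    f    f    e    f
      0    1    2    3    4    5    6
  f   1    1    2    2    3    4    5
  a   2    2    2    3    3    4    5
  f   3    3    3    2    3    4    4
Edit distance = dp[3][6] = 4

4


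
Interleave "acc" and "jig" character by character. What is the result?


Interleaving "acc" and "jig":
  Position 0: 'a' from first, 'j' from second => "aj"
  Position 1: 'c' from first, 'i' from second => "ci"
  Position 2: 'c' from first, 'g' from second => "cg"
Result: ajcicg

ajcicg


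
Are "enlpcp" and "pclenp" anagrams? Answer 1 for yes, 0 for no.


Strings: "enlpcp", "pclenp"
Sorted first:  celnpp
Sorted second: celnpp
Sorted forms match => anagrams

1


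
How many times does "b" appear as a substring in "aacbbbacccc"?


Searching for "b" in "aacbbbacccc"
Scanning each position:
  Position 0: "a" => no
  Position 1: "a" => no
  Position 2: "c" => no
  Position 3: "b" => MATCH
  Position 4: "b" => MATCH
  Position 5: "b" => MATCH
  Position 6: "a" => no
  Position 7: "c" => no
  Position 8: "c" => no
  Position 9: "c" => no
  Position 10: "c" => no
Total occurrences: 3

3


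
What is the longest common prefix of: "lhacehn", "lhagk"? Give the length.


Words: lhacehn, lhagk
  Position 0: all 'l' => match
  Position 1: all 'h' => match
  Position 2: all 'a' => match
  Position 3: ('c', 'g') => mismatch, stop
LCP = "lha" (length 3)

3


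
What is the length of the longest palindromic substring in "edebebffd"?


Input: "edebebffd"
Checking substrings for palindromes:
  [0:3] "ede" (len 3) => palindrome
  [2:5] "ebe" (len 3) => palindrome
  [3:6] "beb" (len 3) => palindrome
  [6:8] "ff" (len 2) => palindrome
Longest palindromic substring: "ede" with length 3

3


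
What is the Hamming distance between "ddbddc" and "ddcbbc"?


Comparing "ddbddc" and "ddcbbc" position by position:
  Position 0: 'd' vs 'd' => same
  Position 1: 'd' vs 'd' => same
  Position 2: 'b' vs 'c' => differ
  Position 3: 'd' vs 'b' => differ
  Position 4: 'd' vs 'b' => differ
  Position 5: 'c' vs 'c' => same
Total differences (Hamming distance): 3

3


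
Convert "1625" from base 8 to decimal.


Input: "1625" in base 8
Positional expansion:
  Digit '1' (value 1) x 8^3 = 512
  Digit '6' (value 6) x 8^2 = 384
  Digit '2' (value 2) x 8^1 = 16
  Digit '5' (value 5) x 8^0 = 5
Sum = 917

917


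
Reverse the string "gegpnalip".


Input: gegpnalip
Reading characters right to left:
  Position 8: 'p'
  Position 7: 'i'
  Position 6: 'l'
  Position 5: 'a'
  Position 4: 'n'
  Position 3: 'p'
  Position 2: 'g'
  Position 1: 'e'
  Position 0: 'g'
Reversed: pilanpgeg

pilanpgeg


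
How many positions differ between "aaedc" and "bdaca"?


Comparing "aaedc" and "bdaca" position by position:
  Position 0: 'a' vs 'b' => DIFFER
  Position 1: 'a' vs 'd' => DIFFER
  Position 2: 'e' vs 'a' => DIFFER
  Position 3: 'd' vs 'c' => DIFFER
  Position 4: 'c' vs 'a' => DIFFER
Positions that differ: 5

5


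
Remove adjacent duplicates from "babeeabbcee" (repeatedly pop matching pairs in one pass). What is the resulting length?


Input: babeeabbcee
Stack-based adjacent duplicate removal:
  Read 'b': push. Stack: b
  Read 'a': push. Stack: ba
  Read 'b': push. Stack: bab
  Read 'e': push. Stack: babe
  Read 'e': matches stack top 'e' => pop. Stack: bab
  Read 'a': push. Stack: baba
  Read 'b': push. Stack: babab
  Read 'b': matches stack top 'b' => pop. Stack: baba
  Read 'c': push. Stack: babac
  Read 'e': push. Stack: babace
  Read 'e': matches stack top 'e' => pop. Stack: babac
Final stack: "babac" (length 5)

5


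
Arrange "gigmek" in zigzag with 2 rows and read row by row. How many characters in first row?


Zigzag "gigmek" into 2 rows:
Placing characters:
  'g' => row 0
  'i' => row 1
  'g' => row 0
  'm' => row 1
  'e' => row 0
  'k' => row 1
Rows:
  Row 0: "gge"
  Row 1: "imk"
First row length: 3

3


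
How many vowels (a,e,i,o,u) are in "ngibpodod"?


Input: ngibpodod
Checking each character:
  'n' at position 0: consonant
  'g' at position 1: consonant
  'i' at position 2: vowel (running total: 1)
  'b' at position 3: consonant
  'p' at position 4: consonant
  'o' at position 5: vowel (running total: 2)
  'd' at position 6: consonant
  'o' at position 7: vowel (running total: 3)
  'd' at position 8: consonant
Total vowels: 3

3


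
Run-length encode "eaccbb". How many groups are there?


Input: eaccbb
Scanning for consecutive runs:
  Group 1: 'e' x 1 (positions 0-0)
  Group 2: 'a' x 1 (positions 1-1)
  Group 3: 'c' x 2 (positions 2-3)
  Group 4: 'b' x 2 (positions 4-5)
Total groups: 4

4


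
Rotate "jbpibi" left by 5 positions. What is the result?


Input: "jbpibi", rotate left by 5
First 5 characters: "jbpib"
Remaining characters: "i"
Concatenate remaining + first: "i" + "jbpib" = "ijbpib"

ijbpib


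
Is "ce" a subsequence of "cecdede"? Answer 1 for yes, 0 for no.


Check if "ce" is a subsequence of "cecdede"
Greedy scan:
  Position 0 ('c'): matches sub[0] = 'c'
  Position 1 ('e'): matches sub[1] = 'e'
  Position 2 ('c'): no match needed
  Position 3 ('d'): no match needed
  Position 4 ('e'): no match needed
  Position 5 ('d'): no match needed
  Position 6 ('e'): no match needed
All 2 characters matched => is a subsequence

1


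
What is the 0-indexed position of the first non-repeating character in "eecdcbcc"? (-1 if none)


Input: eecdcbcc
Character frequencies:
  'b': 1
  'c': 4
  'd': 1
  'e': 2
Scanning left to right for freq == 1:
  Position 0 ('e'): freq=2, skip
  Position 1 ('e'): freq=2, skip
  Position 2 ('c'): freq=4, skip
  Position 3 ('d'): unique! => answer = 3

3


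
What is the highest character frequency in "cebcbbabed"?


Input: cebcbbabed
Character counts:
  'a': 1
  'b': 4
  'c': 2
  'd': 1
  'e': 2
Maximum frequency: 4

4


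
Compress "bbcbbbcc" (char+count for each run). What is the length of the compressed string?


Input: bbcbbbcc
Runs:
  'b' x 2 => "b2"
  'c' x 1 => "c1"
  'b' x 3 => "b3"
  'c' x 2 => "c2"
Compressed: "b2c1b3c2"
Compressed length: 8

8
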